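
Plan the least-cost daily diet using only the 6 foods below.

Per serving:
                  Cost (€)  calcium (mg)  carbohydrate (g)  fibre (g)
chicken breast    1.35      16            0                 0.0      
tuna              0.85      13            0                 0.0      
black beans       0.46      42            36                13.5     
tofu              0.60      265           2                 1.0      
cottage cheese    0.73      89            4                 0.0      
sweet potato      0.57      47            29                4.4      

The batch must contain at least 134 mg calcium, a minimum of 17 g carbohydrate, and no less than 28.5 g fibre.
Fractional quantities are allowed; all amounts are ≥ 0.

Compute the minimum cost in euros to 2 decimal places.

Let x1 = servings of chicken breast, x2 = servings of tuna, x3 = servings of black beans, x4 = servings of tofu, x5 = servings of cottage cheese, x6 = servings of sweet potato.
Minimise 1.35x1 + 0.85x2 + 0.46x3 + 0.6x4 + 0.73x5 + 0.57x6 subject to:
  16x1 + 13x2 + 42x3 + 265x4 + 89x5 + 47x6 ≥ 134   (calcium)
  36x3 + 2x4 + 4x5 + 29x6 ≥ 17   (carbohydrate)
  13.5x3 + 1x4 + 4.4x6 ≥ 28.5   (fibre)
  x1, x2, x3, x4, x5, x6 ≥ 0.
The cheapest feasible vertex uses only black beans, tofu; chicken breast, tuna, cottage cheese, sweet potato are not used. Binding constraints: calcium and fibre.
Solving gives x3 = 2.098, x4 = 0.1731.
Hence cost = 0.46·2.098 + 0.6·0.1731 = €1.0689.

€1.07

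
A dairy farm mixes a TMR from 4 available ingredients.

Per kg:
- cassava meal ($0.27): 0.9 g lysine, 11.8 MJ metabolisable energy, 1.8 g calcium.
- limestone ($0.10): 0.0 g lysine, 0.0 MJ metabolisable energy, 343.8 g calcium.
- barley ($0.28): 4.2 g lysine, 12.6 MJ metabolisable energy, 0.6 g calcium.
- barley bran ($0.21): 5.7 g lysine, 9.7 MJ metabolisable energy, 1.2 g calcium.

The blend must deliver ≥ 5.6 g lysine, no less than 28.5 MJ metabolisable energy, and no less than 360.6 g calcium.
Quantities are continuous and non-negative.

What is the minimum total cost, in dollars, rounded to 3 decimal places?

$0.721

Let x1 = kg of cassava meal, x2 = kg of limestone, x3 = kg of barley, x4 = kg of barley bran.
Minimize 0.27x1 + 0.1x2 + 0.28x3 + 0.21x4 s.t.:
  0.9x1 + 4.2x3 + 5.7x4 ≥ 5.6   (lysine)
  11.8x1 + 12.6x3 + 9.7x4 ≥ 28.5   (metabolisable energy)
  1.8x1 + 343.8x2 + 0.6x3 + 1.2x4 ≥ 360.6   (calcium)
  x1, x2, x3, x4 ≥ 0.
The cheapest feasible vertex uses only limestone, barley bran; cassava meal, barley are not used. The metabolisable energy and calcium requirements are met with equality.
Solving gives x2 = 1.039, x4 = 2.938.
Objective = 0.1·1.039 + 0.21·2.938 = 0.72088.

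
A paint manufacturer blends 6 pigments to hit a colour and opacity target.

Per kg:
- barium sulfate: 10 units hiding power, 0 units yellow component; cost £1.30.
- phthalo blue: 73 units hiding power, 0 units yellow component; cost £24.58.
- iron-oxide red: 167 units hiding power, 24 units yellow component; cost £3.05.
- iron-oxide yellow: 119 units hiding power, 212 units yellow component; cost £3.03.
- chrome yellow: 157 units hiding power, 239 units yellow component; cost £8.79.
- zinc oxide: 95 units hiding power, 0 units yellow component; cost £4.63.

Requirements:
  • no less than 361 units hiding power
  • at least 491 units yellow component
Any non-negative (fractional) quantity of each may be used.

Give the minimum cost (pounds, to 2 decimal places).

Treat it as an LP. Let x1 = kg of barium sulfate, x2 = kg of phthalo blue, x3 = kg of iron-oxide red, x4 = kg of iron-oxide yellow, x5 = kg of chrome yellow, x6 = kg of zinc oxide.
Minimise 1.3x1 + 24.58x2 + 3.05x3 + 3.03x4 + 8.79x5 + 4.63x6 subject to:
  10x1 + 73x2 + 167x3 + 119x4 + 157x5 + 95x6 ≥ 361   (hiding power)
  24x3 + 212x4 + 239x5 ≥ 491   (yellow component)
  x1, x2, x3, x4, x5, x6 ≥ 0.
The optimal basis is {iron-oxide red, iron-oxide yellow}; barium sulfate, phthalo blue, chrome yellow, zinc oxide drop out. There the hiding power and yellow component constraints are tight.
Solving gives x3 = 0.5562, x4 = 2.253.
Cost = 3.05·0.5562 + 3.03·2.253 = 8.5230.

£8.52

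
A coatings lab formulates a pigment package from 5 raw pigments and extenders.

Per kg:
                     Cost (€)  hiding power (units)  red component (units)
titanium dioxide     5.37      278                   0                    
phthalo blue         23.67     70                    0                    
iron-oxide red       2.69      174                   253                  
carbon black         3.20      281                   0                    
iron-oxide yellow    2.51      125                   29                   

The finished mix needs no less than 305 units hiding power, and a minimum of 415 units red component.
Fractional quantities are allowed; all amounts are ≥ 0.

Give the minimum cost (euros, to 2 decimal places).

€4.64

This is a linear program. Let x1 = kg of titanium dioxide, x2 = kg of phthalo blue, x3 = kg of iron-oxide red, x4 = kg of carbon black, x5 = kg of iron-oxide yellow.
Minimise 5.37x1 + 23.67x2 + 2.69x3 + 3.2x4 + 2.51x5 subject to:
  278x1 + 70x2 + 174x3 + 281x4 + 125x5 ≥ 305   (hiding power)
  253x3 + 29x5 ≥ 415   (red component)
  x1, x2, x3, x4, x5 ≥ 0.
At the optimum only iron-oxide red, carbon black are positive (titanium dioxide, phthalo blue, iron-oxide yellow = 0). There the hiding power and red component constraints are tight.
Solving gives x3 = 1.6403, x4 = 0.069697.
Cost = 2.69·1.6403 + 3.2·0.069697 = 4.6354.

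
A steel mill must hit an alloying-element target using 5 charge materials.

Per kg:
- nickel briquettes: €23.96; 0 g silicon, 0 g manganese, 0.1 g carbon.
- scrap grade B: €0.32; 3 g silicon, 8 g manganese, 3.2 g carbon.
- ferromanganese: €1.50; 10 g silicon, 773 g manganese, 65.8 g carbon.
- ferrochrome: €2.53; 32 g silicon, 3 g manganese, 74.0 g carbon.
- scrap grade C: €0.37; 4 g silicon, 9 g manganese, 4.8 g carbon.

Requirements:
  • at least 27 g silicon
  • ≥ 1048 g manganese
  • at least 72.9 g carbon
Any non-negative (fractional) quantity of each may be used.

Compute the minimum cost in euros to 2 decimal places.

€3.10

This is a linear program. Let x1 = kg of nickel briquettes, x2 = kg of scrap grade B, x3 = kg of ferromanganese, x4 = kg of ferrochrome, x5 = kg of scrap grade C.
min 23.96x1 + 0.32x2 + 1.5x3 + 2.53x4 + 0.37x5 s.t.:
  3x2 + 10x3 + 32x4 + 4x5 ≥ 27   (silicon)
  8x2 + 773x3 + 3x4 + 9x5 ≥ 1048   (manganese)
  0.1x1 + 3.2x2 + 65.8x3 + 74x4 + 4.8x5 ≥ 72.9   (carbon)
  x1, x2, x3, x4, x5 ≥ 0.
At the optimum only ferromanganese, ferrochrome are positive (nickel briquettes, scrap grade B, scrap grade C = 0). The silicon and manganese requirements are met with equality.
That vertex is x3 = 1.354, x4 = 0.4206.
Cost = 1.5·1.354 + 2.53·0.4206 = 3.0951.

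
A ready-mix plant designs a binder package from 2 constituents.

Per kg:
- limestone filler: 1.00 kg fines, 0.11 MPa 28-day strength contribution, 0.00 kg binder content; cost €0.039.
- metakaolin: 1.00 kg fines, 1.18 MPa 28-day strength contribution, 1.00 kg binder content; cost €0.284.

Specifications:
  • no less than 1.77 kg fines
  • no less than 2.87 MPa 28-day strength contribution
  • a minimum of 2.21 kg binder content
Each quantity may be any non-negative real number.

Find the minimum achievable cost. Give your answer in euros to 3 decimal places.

€0.691

This is a linear program. Let x1 = kg of limestone filler, x2 = kg of metakaolin.
Minimise 0.039x1 + 0.284x2 s.t.:
  1x1 + 1x2 ≥ 1.77   (fines)
  0.11x1 + 1.18x2 ≥ 2.87   (28-day strength contribution)
  1x2 ≥ 2.21   (binder content)
  x1, x2 ≥ 0.
The minimum-cost mix takes nothing from limestone filler — only metakaolin. Binding constraint: 28-day strength contribution.
That vertex is x2 = 2.432.
Objective = 0.284·2.432 = 0.69069.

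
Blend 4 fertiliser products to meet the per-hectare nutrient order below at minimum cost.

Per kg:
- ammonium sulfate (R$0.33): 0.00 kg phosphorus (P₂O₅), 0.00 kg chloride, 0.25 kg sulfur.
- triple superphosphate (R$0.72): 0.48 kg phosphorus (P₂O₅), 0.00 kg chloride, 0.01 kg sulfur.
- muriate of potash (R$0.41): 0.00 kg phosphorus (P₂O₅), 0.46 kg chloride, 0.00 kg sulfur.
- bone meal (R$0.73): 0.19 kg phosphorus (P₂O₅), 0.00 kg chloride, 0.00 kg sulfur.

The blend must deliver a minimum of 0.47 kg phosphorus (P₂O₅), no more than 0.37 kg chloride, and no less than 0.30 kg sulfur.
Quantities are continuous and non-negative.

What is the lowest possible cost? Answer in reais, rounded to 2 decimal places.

R$1.09

Let x1 = kg of ammonium sulfate, x2 = kg of triple superphosphate, x3 = kg of muriate of potash, x4 = kg of bone meal.
Minimize 0.33x1 + 0.72x2 + 0.41x3 + 0.73x4 with:
  0.48x2 + 0.19x4 ≥ 0.47   (phosphorus (P₂O₅))
  0.46x3 ≤ 0.37   (chloride)
  0.25x1 + 0.01x2 ≥ 0.3   (sulfur)
  x1, x2, x3, x4 ≥ 0.
The optimal basis is {ammonium sulfate, triple superphosphate}; muriate of potash, bone meal drop out. The phosphorus (P₂O₅) and sulfur requirements are met with equality.
That vertex is x1 = 1.161, x2 = 0.9792.
Hence cost = 0.33·1.161 + 0.72·0.9792 = R$1.0882.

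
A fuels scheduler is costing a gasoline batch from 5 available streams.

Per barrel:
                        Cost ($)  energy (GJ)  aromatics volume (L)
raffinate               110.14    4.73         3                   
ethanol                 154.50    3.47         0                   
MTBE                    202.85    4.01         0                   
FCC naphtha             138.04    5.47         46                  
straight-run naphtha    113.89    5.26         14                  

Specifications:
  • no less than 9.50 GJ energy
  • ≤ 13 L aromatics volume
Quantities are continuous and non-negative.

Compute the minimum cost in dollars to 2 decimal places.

Set it up as a linear program. Let x1 = barrels of raffinate, x2 = barrels of ethanol, x3 = barrels of MTBE, x4 = barrels of FCC naphtha, x5 = barrels of straight-run naphtha.
Minimize 110.14x1 + 154.5x2 + 202.85x3 + 138.04x4 + 113.89x5 s.t.:
  4.73x1 + 3.47x2 + 4.01x3 + 5.47x4 + 5.26x5 ≥ 9.5   (energy)
  3x1 + 46x4 + 14x5 ≤ 13   (aromatics volume)
  x1, x2, x3, x4, x5 ≥ 0.
The minimum-cost mix takes nothing from ethanol, MTBE, FCC naphtha — only raffinate, straight-run naphtha. Binding constraints: energy and aromatics volume.
Solving gives x1 = 1.2811, x5 = 0.65404.
Cost = 110.14·1.2811 + 113.89·0.65404 = 215.5890.

$215.59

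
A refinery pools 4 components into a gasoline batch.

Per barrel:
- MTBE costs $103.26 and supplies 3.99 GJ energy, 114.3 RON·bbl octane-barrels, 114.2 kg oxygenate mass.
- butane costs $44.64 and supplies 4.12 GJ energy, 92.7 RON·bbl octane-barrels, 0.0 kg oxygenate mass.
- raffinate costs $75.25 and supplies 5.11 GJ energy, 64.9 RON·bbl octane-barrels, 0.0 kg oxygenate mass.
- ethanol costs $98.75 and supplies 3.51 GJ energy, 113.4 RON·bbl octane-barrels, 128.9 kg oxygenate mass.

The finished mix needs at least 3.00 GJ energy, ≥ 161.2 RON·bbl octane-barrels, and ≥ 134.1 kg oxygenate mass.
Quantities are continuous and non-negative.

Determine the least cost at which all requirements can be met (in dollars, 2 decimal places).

$123.55

Treat it as an LP. Let x1 = barrels of MTBE, x2 = barrels of butane, x3 = barrels of raffinate, x4 = barrels of ethanol.
Minimize 103.26x1 + 44.64x2 + 75.25x3 + 98.75x4 s.t.:
  3.99x1 + 4.12x2 + 5.11x3 + 3.51x4 ≥ 3   (energy)
  114.3x1 + 92.7x2 + 64.9x3 + 113.4x4 ≥ 161.2   (octane-barrels)
  114.2x1 + 128.9x4 ≥ 134.1   (oxygenate mass)
  x1, x2, x3, x4 ≥ 0.
The minimum-cost mix takes nothing from MTBE, raffinate — only butane, ethanol. There the octane-barrels and oxygenate mass constraints are tight.
Solving gives x2 = 0.466292, x4 = 1.04034.
Cost = 44.64·0.466292 + 98.75·1.04034 = 123.5488.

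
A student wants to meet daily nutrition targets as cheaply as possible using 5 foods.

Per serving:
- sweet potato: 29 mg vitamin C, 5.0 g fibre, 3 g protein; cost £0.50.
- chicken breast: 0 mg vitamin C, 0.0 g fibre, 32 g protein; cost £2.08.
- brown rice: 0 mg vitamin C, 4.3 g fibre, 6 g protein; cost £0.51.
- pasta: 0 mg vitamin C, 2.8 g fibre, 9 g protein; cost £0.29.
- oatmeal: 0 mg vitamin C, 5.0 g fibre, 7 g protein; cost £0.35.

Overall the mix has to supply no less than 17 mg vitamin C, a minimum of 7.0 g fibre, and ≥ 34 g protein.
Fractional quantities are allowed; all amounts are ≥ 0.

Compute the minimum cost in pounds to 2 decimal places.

£1.33

Let x1 = servings of sweet potato, x2 = servings of chicken breast, x3 = servings of brown rice, x4 = servings of pasta, x5 = servings of oatmeal.
min 0.5x1 + 2.08x2 + 0.51x3 + 0.29x4 + 0.35x5 with:
  29x1 ≥ 17   (vitamin C)
  5x1 + 4.3x3 + 2.8x4 + 5x5 ≥ 7   (fibre)
  3x1 + 32x2 + 6x3 + 9x4 + 7x5 ≥ 34   (protein)
  x1, x2, x3, x4, x5 ≥ 0.
At the optimum only sweet potato, pasta are positive (chicken breast, brown rice, oatmeal = 0). The vitamin C and protein requirements are met with equality.
So sweet potato = 0.5862 servings, pasta = 3.582 servings.
Cost = 0.5·0.5862 + 0.29·3.582 = 1.3319.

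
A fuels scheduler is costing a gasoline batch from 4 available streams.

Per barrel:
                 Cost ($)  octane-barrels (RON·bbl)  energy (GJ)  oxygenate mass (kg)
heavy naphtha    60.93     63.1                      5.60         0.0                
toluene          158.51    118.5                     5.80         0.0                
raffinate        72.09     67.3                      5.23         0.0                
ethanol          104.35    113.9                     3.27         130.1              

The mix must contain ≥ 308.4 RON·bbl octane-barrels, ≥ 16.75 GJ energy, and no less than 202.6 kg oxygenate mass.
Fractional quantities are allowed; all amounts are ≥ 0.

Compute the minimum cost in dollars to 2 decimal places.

$289.34

Treat it as an LP. Let x1 = barrels of heavy naphtha, x2 = barrels of toluene, x3 = barrels of raffinate, x4 = barrels of ethanol.
Minimise 60.93x1 + 158.51x2 + 72.09x3 + 104.35x4 s.t.:
  63.1x1 + 118.5x2 + 67.3x3 + 113.9x4 ≥ 308.4   (octane-barrels)
  5.6x1 + 5.8x2 + 5.23x3 + 3.27x4 ≥ 16.75   (energy)
  130.1x4 ≥ 202.6   (oxygenate mass)
  x1, x2, x3, x4 ≥ 0.
The optimal basis is {heavy naphtha, ethanol}; toluene, raffinate drop out. There the energy and oxygenate mass constraints are tight.
Optimal quantities: heavy naphtha = 2.0817 barrels, ethanol = 1.5573 barrels.
Hence cost = 60.93·2.0817 + 104.35·1.5573 = $289.3422.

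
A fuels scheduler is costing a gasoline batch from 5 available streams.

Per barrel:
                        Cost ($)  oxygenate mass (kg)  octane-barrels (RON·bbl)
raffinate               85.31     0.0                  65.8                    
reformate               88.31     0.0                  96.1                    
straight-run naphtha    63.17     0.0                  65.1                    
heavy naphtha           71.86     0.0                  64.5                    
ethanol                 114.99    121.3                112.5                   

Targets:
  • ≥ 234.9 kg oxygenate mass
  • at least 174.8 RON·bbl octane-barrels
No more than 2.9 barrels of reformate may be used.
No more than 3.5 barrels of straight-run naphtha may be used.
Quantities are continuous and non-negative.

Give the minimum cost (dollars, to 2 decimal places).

$222.68

Let x1 = barrels of raffinate, x2 = barrels of reformate, x3 = barrels of straight-run naphtha, x4 = barrels of heavy naphtha, x5 = barrels of ethanol.
min 85.31x1 + 88.31x2 + 63.17x3 + 71.86x4 + 114.99x5 s.t.:
  121.3x5 ≥ 234.9   (oxygenate mass)
  65.8x1 + 96.1x2 + 65.1x3 + 64.5x4 + 112.5x5 ≥ 174.8   (octane-barrels)
  x2 ≤ 2.9
  x3 ≤ 3.5
  x1, x2, x3, x4, x5 ≥ 0.
At the optimum only ethanol is positive (raffinate, reformate, straight-run naphtha, heavy naphtha = 0). The oxygenate mass requirement is met with equality.
Solving gives x5 = 1.9365.
Cost = 114.99·1.9365 = 222.6781.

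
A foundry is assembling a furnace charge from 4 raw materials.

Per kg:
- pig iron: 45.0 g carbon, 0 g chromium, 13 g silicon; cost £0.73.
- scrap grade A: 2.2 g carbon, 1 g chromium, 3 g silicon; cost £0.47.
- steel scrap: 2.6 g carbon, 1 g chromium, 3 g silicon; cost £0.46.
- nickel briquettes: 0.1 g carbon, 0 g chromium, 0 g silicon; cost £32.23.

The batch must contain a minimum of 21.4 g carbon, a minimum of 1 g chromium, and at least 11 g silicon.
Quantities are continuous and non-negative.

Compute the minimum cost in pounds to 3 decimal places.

£0.909

This is a linear program. Let x1 = kg of pig iron, x2 = kg of scrap grade A, x3 = kg of steel scrap, x4 = kg of nickel briquettes.
Minimize 0.73x1 + 0.47x2 + 0.46x3 + 32.23x4 with:
  45x1 + 2.2x2 + 2.6x3 + 0.1x4 ≥ 21.4   (carbon)
  1x2 + 1x3 ≥ 1   (chromium)
  13x1 + 3x2 + 3x3 ≥ 11   (silicon)
  x1, x2, x3, x4 ≥ 0.
At the optimum only pig iron, steel scrap are positive (scrap grade A, nickel briquettes = 0). There the chromium and silicon constraints are tight.
Solving gives x1 = 0.6154, x3 = 1.
Hence cost = 0.73·0.6154 + 0.46·1 = £0.90924.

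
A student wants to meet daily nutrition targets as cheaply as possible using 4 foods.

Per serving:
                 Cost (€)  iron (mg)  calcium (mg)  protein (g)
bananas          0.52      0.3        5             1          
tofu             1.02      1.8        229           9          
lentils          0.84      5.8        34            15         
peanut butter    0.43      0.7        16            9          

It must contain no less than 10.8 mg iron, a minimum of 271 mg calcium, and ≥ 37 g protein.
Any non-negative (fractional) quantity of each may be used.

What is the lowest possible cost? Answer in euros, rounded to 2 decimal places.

Treat it as an LP. Let x1 = servings of bananas, x2 = servings of tofu, x3 = servings of lentils, x4 = servings of peanut butter.
Minimize 0.52x1 + 1.02x2 + 0.84x3 + 0.43x4 subject to:
  0.3x1 + 1.8x2 + 5.8x3 + 0.7x4 ≥ 10.8   (iron)
  5x1 + 229x2 + 34x3 + 16x4 ≥ 271   (calcium)
  1x1 + 9x2 + 15x3 + 9x4 ≥ 37   (protein)
  x1, x2, x3, x4 ≥ 0.
At the optimum only tofu, lentils, peanut butter are positive (bananas = 0). There the iron, calcium, protein constraints are tight.
That vertex is x2 = 0.9121, x3 = 1.493, x4 = 0.7102.
Total cost: 1.02·0.9121 + 0.84·1.493 + 0.43·0.7102 = 2.4898.

€2.49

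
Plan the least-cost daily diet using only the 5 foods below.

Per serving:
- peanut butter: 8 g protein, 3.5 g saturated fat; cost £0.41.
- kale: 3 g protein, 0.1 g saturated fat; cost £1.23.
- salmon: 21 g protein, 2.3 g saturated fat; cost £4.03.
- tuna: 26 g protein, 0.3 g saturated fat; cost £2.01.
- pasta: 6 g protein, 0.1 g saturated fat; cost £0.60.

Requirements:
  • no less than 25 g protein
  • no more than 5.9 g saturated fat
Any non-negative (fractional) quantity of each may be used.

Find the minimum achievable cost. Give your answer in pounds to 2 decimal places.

Treat it as an LP. Let x1 = servings of peanut butter, x2 = servings of kale, x3 = servings of salmon, x4 = servings of tuna, x5 = servings of pasta.
Minimize 0.41x1 + 1.23x2 + 4.03x3 + 2.01x4 + 0.6x5 subject to:
  8x1 + 3x2 + 21x3 + 26x4 + 6x5 ≥ 25   (protein)
  3.5x1 + 0.1x2 + 2.3x3 + 0.3x4 + 0.1x5 ≤ 5.9   (saturated fat)
  x1, x2, x3, x4, x5 ≥ 0.
The cheapest feasible vertex uses only peanut butter, tuna; kale, salmon, pasta are not used. The protein and saturated fat requirements are met with equality.
Optimal quantities: peanut butter = 1.647 servings, tuna = 0.4549 servings.
Cost = 0.41·1.647 + 2.01·0.4549 = 1.5896.

£1.59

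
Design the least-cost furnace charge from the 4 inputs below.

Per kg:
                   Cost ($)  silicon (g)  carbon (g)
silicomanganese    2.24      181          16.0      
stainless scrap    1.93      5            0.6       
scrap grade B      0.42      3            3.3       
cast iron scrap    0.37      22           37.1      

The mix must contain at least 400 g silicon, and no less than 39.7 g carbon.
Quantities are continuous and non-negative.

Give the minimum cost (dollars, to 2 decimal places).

This is a linear program. Let x1 = kg of silicomanganese, x2 = kg of stainless scrap, x3 = kg of scrap grade B, x4 = kg of cast iron scrap.
Minimize 2.24x1 + 1.93x2 + 0.42x3 + 0.37x4 s.t.:
  181x1 + 5x2 + 3x3 + 22x4 ≥ 400   (silicon)
  16x1 + 0.6x2 + 3.3x3 + 37.1x4 ≥ 39.7   (carbon)
  x1, x2, x3, x4 ≥ 0.
At the optimum only silicomanganese, cast iron scrap are positive (stainless scrap, scrap grade B = 0). There the silicon and carbon constraints are tight.
Optimal quantities: silicomanganese = 2.195 kg, cast iron scrap = 0.1235 kg.
Cost = 2.24·2.195 + 0.37·0.1235 = 4.9625.

$4.96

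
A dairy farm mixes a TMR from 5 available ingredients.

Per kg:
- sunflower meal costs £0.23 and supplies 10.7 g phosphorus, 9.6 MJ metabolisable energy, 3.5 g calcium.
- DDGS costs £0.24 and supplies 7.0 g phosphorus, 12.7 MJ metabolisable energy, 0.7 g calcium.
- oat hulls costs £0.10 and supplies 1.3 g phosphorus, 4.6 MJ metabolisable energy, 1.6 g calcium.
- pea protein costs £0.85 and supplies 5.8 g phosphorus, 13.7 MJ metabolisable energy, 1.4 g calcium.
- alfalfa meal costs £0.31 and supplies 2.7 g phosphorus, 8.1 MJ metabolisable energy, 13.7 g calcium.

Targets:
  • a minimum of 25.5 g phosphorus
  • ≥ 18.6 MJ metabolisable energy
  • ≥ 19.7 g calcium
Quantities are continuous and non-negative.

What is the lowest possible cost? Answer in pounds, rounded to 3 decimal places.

£0.771

Let x1 = kg of sunflower meal, x2 = kg of DDGS, x3 = kg of oat hulls, x4 = kg of pea protein, x5 = kg of alfalfa meal.
Minimize 0.23x1 + 0.24x2 + 0.1x3 + 0.85x4 + 0.31x5 s.t.:
  10.7x1 + 7x2 + 1.3x3 + 5.8x4 + 2.7x5 ≥ 25.5   (phosphorus)
  9.6x1 + 12.7x2 + 4.6x3 + 13.7x4 + 8.1x5 ≥ 18.6   (metabolisable energy)
  3.5x1 + 0.7x2 + 1.6x3 + 1.4x4 + 13.7x5 ≥ 19.7   (calcium)
  x1, x2, x3, x4, x5 ≥ 0.
The minimum-cost mix takes nothing from DDGS, oat hulls, pea protein — only sunflower meal, alfalfa meal. The phosphorus and calcium requirements are met with equality.
Optimal quantities: sunflower meal = 2.1595 kg, alfalfa meal = 0.88625 kg.
Objective = 0.23·2.1595 + 0.31·0.88625 = 0.77142.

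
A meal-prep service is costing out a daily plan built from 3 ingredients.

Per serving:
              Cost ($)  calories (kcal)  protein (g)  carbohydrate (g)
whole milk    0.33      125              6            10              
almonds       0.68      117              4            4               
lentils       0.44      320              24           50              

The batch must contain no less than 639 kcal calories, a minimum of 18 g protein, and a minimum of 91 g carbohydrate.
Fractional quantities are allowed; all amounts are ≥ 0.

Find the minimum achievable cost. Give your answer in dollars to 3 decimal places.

Set it up as a linear program. Let x1 = servings of whole milk, x2 = servings of almonds, x3 = servings of lentils.
min 0.33x1 + 0.68x2 + 0.44x3 s.t.:
  125x1 + 117x2 + 320x3 ≥ 639   (calories)
  6x1 + 4x2 + 24x3 ≥ 18   (protein)
  10x1 + 4x2 + 50x3 ≥ 91   (carbohydrate)
  x1, x2, x3 ≥ 0.
The cheapest feasible vertex uses only lentils; whole milk, almonds are not used. There the calories constraint is tight.
That vertex is x3 = 1.997.
Total cost: 0.44·1.997 = 0.87868.

$0.879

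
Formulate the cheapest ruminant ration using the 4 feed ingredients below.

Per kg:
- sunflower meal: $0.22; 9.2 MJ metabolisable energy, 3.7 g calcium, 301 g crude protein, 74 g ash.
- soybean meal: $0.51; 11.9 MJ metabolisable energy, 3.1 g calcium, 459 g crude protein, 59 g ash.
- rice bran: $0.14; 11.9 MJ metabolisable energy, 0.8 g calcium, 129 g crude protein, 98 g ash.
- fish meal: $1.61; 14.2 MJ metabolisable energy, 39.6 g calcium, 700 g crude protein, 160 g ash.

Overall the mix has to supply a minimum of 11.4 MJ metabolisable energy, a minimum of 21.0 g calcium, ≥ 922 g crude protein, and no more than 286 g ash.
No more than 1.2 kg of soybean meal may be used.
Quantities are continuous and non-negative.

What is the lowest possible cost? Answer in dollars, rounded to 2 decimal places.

$1.02

This is a linear program. Let x1 = kg of sunflower meal, x2 = kg of soybean meal, x3 = kg of rice bran, x4 = kg of fish meal.
min 0.22x1 + 0.51x2 + 0.14x3 + 1.61x4 subject to:
  9.2x1 + 11.9x2 + 11.9x3 + 14.2x4 ≥ 11.4   (metabolisable energy)
  3.7x1 + 3.1x2 + 0.8x3 + 39.6x4 ≥ 21   (calcium)
  301x1 + 459x2 + 129x3 + 700x4 ≥ 922   (crude protein)
  74x1 + 59x2 + 98x3 + 160x4 ≤ 286   (ash)
  x2 ≤ 1.2
  x1, x2, x3, x4 ≥ 0.
The cheapest feasible vertex uses only sunflower meal, fish meal; soybean meal, rice bran are not used. The calcium and crude protein requirements are met with equality.
Optimal quantities: sunflower meal = 2.338 kg, fish meal = 0.3119 kg.
Hence cost = 0.22·2.338 + 1.61·0.3119 = $1.0165.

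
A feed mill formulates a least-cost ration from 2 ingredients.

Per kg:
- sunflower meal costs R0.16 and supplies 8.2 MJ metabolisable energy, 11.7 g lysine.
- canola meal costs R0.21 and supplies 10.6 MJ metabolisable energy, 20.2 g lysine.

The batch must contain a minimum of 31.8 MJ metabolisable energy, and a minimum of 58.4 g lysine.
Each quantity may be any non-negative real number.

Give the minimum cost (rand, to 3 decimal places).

This is a linear program. Let x1 = kg of sunflower meal, x2 = kg of canola meal.
Minimize 0.16x1 + 0.21x2 subject to:
  8.2x1 + 10.6x2 ≥ 31.8   (metabolisable energy)
  11.7x1 + 20.2x2 ≥ 58.4   (lysine)
  x1, x2 ≥ 0.
Both inputs are positive at the optimum. There the metabolisable energy and lysine constraints are tight.
That vertex is x1 = 0.5603, x2 = 2.567.
Cost = 0.16·0.5603 + 0.21·2.567 = 0.62872.

R0.629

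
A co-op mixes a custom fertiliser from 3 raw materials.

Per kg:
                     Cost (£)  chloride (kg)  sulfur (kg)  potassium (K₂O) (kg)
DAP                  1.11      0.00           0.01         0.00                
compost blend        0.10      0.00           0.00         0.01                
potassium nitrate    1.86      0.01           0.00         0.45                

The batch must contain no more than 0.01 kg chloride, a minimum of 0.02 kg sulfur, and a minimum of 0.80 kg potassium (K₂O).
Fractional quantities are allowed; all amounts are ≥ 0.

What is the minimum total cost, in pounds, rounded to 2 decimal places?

Let x1 = kg of DAP, x2 = kg of compost blend, x3 = kg of potassium nitrate.
Minimize 1.11x1 + 0.1x2 + 1.86x3 with:
  0.01x3 ≤ 0.01   (chloride)
  0.01x1 ≥ 0.02   (sulfur)
  0.01x2 + 0.45x3 ≥ 0.8   (potassium (K₂O))
  x1, x2, x3 ≥ 0.
The optimal mix uses every input. Binding constraints: chloride, sulfur, potassium (K₂O).
Optimal quantities: DAP = 2 kg, compost blend = 35 kg, potassium nitrate = 1 kg.
Hence cost = 1.11·2 + 0.1·35 + 1.86·1 = £7.5800.

£7.58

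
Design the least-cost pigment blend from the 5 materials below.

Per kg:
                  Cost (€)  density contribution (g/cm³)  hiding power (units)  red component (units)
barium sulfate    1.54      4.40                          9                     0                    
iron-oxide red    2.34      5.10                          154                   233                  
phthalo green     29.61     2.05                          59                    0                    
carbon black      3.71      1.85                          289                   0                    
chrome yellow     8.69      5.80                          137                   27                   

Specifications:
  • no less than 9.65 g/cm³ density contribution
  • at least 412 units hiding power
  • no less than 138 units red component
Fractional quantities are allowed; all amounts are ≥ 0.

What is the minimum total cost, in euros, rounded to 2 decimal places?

Let x1 = kg of barium sulfate, x2 = kg of iron-oxide red, x3 = kg of phthalo green, x4 = kg of carbon black, x5 = kg of chrome yellow.
Minimise 1.54x1 + 2.34x2 + 29.61x3 + 3.71x4 + 8.69x5 with:
  4.4x1 + 5.1x2 + 2.05x3 + 1.85x4 + 5.8x5 ≥ 9.65   (density contribution)
  9x1 + 154x2 + 59x3 + 289x4 + 137x5 ≥ 412   (hiding power)
  233x2 + 27x5 ≥ 138   (red component)
  x1, x2, x3, x4, x5 ≥ 0.
The cheapest feasible vertex uses only iron-oxide red, carbon black; barium sulfate, phthalo green, chrome yellow are not used. There the density contribution and hiding power constraints are tight.
Solving gives x2 = 1.704, x4 = 0.5173.
Hence cost = 2.34·1.704 + 3.71·0.5173 = €5.9065.

€5.91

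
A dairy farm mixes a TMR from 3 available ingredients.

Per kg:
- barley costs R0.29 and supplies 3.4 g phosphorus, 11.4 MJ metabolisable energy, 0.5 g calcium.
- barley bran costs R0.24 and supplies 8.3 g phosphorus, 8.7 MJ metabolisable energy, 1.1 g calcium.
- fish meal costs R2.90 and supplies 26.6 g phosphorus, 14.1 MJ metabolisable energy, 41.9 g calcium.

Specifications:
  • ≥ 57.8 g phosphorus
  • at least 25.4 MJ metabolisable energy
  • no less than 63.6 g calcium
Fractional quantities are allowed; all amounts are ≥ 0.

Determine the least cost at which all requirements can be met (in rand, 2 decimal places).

Set it up as a linear program. Let x1 = kg of barley, x2 = kg of barley bran, x3 = kg of fish meal.
Minimise 0.29x1 + 0.24x2 + 2.9x3 s.t.:
  3.4x1 + 8.3x2 + 26.6x3 ≥ 57.8   (phosphorus)
  11.4x1 + 8.7x2 + 14.1x3 ≥ 25.4   (metabolisable energy)
  0.5x1 + 1.1x2 + 41.9x3 ≥ 63.6   (calcium)
  x1, x2, x3 ≥ 0.
At the optimum only barley bran, fish meal are positive (barley = 0). Binding constraints: phosphorus and calcium.
Solving gives x2 = 2.292, x3 = 1.458.
Cost = 0.24·2.292 + 2.9·1.458 = 4.7783.

R4.78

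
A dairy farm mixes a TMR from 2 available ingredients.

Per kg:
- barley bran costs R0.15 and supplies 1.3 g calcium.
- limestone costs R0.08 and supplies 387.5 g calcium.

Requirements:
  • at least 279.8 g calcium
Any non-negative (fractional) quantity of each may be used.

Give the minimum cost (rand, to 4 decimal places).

This is a linear program. Let x1 = kg of barley bran, x2 = kg of limestone.
Minimize 0.15x1 + 0.08x2 s.t.:
  1.3x1 + 387.5x2 ≥ 279.8   (calcium)
  x1, x2 ≥ 0.
The optimal basis is {limestone}; barley bran drops out. There the calcium constraint is tight.
That vertex is x2 = 0.7221.
Objective = 0.08·0.7221 = 0.057768.

R0.0578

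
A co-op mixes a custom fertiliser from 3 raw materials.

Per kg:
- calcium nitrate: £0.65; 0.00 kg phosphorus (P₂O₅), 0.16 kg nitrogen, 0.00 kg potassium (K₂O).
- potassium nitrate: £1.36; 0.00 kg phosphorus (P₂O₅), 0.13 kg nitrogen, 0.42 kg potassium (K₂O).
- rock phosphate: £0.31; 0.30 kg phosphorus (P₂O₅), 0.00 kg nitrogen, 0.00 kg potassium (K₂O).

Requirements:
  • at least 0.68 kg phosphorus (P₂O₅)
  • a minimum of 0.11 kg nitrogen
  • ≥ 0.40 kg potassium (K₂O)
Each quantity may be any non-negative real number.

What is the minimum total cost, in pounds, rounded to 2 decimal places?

£2.00

Treat it as an LP. Let x1 = kg of calcium nitrate, x2 = kg of potassium nitrate, x3 = kg of rock phosphate.
min 0.65x1 + 1.36x2 + 0.31x3 subject to:
  0.3x3 ≥ 0.68   (phosphorus (P₂O₅))
  0.16x1 + 0.13x2 ≥ 0.11   (nitrogen)
  0.42x2 ≥ 0.4   (potassium (K₂O))
  x1, x2, x3 ≥ 0.
The minimum-cost mix takes nothing from calcium nitrate — only potassium nitrate, rock phosphate. The phosphorus (P₂O₅) and potassium (K₂O) requirements are met with equality.
That vertex is x2 = 0.9524, x3 = 2.267.
Hence cost = 1.36·0.9524 + 0.31·2.267 = £1.9980.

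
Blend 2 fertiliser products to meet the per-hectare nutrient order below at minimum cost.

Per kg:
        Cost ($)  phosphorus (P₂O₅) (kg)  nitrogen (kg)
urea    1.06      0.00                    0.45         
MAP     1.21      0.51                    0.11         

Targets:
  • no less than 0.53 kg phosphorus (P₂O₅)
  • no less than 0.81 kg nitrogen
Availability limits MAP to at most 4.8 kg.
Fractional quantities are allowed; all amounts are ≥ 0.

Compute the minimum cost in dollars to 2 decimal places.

Let x1 = kg of urea, x2 = kg of MAP.
min 1.06x1 + 1.21x2 subject to:
  0.51x2 ≥ 0.53   (phosphorus (P₂O₅))
  0.45x1 + 0.11x2 ≥ 0.81   (nitrogen)
  x2 ≤ 4.8
  x1, x2 ≥ 0.
Both inputs are positive at the optimum. There the phosphorus (P₂O₅) and nitrogen constraints are tight.
Optimal quantities: urea = 1.546 kg, MAP = 1.039 kg.
Total cost: 1.06·1.546 + 1.21·1.039 = 2.8960.

$2.90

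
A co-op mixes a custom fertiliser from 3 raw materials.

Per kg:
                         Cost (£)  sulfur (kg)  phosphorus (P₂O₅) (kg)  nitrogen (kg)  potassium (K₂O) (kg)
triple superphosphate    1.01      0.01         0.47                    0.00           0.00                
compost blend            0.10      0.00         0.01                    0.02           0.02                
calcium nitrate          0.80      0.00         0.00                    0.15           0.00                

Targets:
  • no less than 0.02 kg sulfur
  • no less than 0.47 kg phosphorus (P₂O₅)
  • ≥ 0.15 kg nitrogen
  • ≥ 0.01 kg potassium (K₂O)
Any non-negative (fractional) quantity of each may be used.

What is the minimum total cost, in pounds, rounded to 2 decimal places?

Let x1 = kg of triple superphosphate, x2 = kg of compost blend, x3 = kg of calcium nitrate.
min 1.01x1 + 0.1x2 + 0.8x3 subject to:
  0.01x1 ≥ 0.02   (sulfur)
  0.47x1 + 0.01x2 ≥ 0.47   (phosphorus (P₂O₅))
  0.02x2 + 0.15x3 ≥ 0.15   (nitrogen)
  0.02x2 ≥ 0.01   (potassium (K₂O))
  x1, x2, x3 ≥ 0.
At the optimum only triple superphosphate, compost blend are positive (calcium nitrate = 0). There the sulfur and nitrogen constraints are tight.
So triple superphosphate = 2 kg, compost blend = 7.5 kg.
Cost = 1.01·2 + 0.1·7.5 = 2.7700.

£2.77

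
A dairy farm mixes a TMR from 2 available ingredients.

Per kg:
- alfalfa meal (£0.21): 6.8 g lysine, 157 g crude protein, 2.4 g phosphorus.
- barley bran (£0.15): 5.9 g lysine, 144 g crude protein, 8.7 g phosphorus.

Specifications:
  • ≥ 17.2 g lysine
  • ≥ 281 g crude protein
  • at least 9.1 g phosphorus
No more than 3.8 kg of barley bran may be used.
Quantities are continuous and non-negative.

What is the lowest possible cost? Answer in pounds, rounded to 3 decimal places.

£0.437

Set it up as a linear program. Let x1 = kg of alfalfa meal, x2 = kg of barley bran.
min 0.21x1 + 0.15x2 with:
  6.8x1 + 5.9x2 ≥ 17.2   (lysine)
  157x1 + 144x2 ≥ 281   (crude protein)
  2.4x1 + 8.7x2 ≥ 9.1   (phosphorus)
  x2 ≤ 3.8
  x1, x2 ≥ 0.
The cheapest feasible vertex uses only barley bran; alfalfa meal is not used. There the lysine constraint is tight.
Optimal quantities: barley bran = 2.915 kg.
Objective = 0.15·2.915 = 0.43725.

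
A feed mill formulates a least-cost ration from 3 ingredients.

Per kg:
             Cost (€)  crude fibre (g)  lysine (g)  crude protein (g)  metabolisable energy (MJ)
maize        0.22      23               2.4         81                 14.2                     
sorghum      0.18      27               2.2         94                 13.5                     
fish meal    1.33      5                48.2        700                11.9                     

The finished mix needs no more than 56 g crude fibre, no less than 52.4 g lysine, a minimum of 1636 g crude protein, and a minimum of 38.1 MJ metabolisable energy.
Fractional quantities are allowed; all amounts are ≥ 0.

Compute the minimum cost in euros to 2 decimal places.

€3.11

Treat it as an LP. Let x1 = kg of maize, x2 = kg of sorghum, x3 = kg of fish meal.
min 0.22x1 + 0.18x2 + 1.33x3 subject to:
  23x1 + 27x2 + 5x3 ≤ 56   (crude fibre)
  2.4x1 + 2.2x2 + 48.2x3 ≥ 52.4   (lysine)
  81x1 + 94x2 + 700x3 ≥ 1636   (crude protein)
  14.2x1 + 13.5x2 + 11.9x3 ≥ 38.1   (metabolisable energy)
  x1, x2, x3 ≥ 0.
At the optimum only sorghum, fish meal are positive (maize = 0). Binding constraints: crude protein and metabolisable energy.
That vertex is x2 = 0.8644, x3 = 2.221.
Objective = 0.18·0.8644 + 1.33·2.221 = 3.1095.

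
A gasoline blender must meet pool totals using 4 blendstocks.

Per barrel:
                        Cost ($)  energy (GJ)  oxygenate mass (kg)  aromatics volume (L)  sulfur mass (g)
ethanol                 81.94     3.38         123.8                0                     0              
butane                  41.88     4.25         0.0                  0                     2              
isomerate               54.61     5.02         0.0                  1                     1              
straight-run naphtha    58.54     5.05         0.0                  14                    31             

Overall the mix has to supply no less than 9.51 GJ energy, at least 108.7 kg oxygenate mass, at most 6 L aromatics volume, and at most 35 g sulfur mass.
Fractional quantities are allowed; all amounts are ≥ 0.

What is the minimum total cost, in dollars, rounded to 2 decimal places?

$136.41

This is a linear program. Let x1 = barrels of ethanol, x2 = barrels of butane, x3 = barrels of isomerate, x4 = barrels of straight-run naphtha.
Minimise 81.94x1 + 41.88x2 + 54.61x3 + 58.54x4 subject to:
  3.38x1 + 4.25x2 + 5.02x3 + 5.05x4 ≥ 9.51   (energy)
  123.8x1 ≥ 108.7   (oxygenate mass)
  1x3 + 14x4 ≤ 6   (aromatics volume)
  2x2 + 1x3 + 31x4 ≤ 35   (sulfur mass)
  x1, x2, x3, x4 ≥ 0.
At the optimum only ethanol, butane are positive (isomerate, straight-run naphtha = 0). Binding constraints: energy and oxygenate mass.
So ethanol = 0.878029 barrels, butane = 1.53936 barrels.
Total cost: 81.94·0.878029 + 41.88·1.53936 = 136.4141.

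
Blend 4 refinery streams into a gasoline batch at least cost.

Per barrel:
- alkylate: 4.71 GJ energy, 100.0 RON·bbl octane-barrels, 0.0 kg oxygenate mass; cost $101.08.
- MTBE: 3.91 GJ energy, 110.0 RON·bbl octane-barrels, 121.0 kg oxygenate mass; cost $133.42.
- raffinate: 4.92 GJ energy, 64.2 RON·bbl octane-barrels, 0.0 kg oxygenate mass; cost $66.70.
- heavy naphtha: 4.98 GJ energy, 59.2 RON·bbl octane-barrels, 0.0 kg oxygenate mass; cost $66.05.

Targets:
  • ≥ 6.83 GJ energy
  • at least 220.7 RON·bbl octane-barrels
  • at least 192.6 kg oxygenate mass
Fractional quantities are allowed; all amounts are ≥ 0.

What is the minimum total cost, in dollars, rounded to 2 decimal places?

$258.47

Let x1 = barrels of alkylate, x2 = barrels of MTBE, x3 = barrels of raffinate, x4 = barrels of heavy naphtha.
min 101.08x1 + 133.42x2 + 66.7x3 + 66.05x4 with:
  4.71x1 + 3.91x2 + 4.92x3 + 4.98x4 ≥ 6.83   (energy)
  100x1 + 110x2 + 64.2x3 + 59.2x4 ≥ 220.7   (octane-barrels)
  121x2 ≥ 192.6   (oxygenate mass)
  x1, x2, x3, x4 ≥ 0.
The minimum-cost mix takes nothing from raffinate, heavy naphtha — only alkylate, MTBE. There the octane-barrels and oxygenate mass constraints are tight.
So alkylate = 0.45609 barrels, MTBE = 1.5917 barrels.
Objective = 101.08·0.45609 + 133.42·1.5917 = 258.4662.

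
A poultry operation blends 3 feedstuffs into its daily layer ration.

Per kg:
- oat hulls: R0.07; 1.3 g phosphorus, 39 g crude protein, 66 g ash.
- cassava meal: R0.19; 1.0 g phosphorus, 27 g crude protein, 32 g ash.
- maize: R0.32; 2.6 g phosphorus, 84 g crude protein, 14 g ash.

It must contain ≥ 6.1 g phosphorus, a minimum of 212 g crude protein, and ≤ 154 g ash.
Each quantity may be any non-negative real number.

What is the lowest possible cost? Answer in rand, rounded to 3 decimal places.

Let x1 = kg of oat hulls, x2 = kg of cassava meal, x3 = kg of maize.
min 0.07x1 + 0.19x2 + 0.32x3 with:
  1.3x1 + 1x2 + 2.6x3 ≥ 6.1   (phosphorus)
  39x1 + 27x2 + 84x3 ≥ 212   (crude protein)
  66x1 + 32x2 + 14x3 ≤ 154   (ash)
  x1, x2, x3 ≥ 0.
The minimum-cost mix takes nothing from cassava meal — only oat hulls, maize. The crude protein and ash requirements are met with equality.
So oat hulls = 1.994 kg, maize = 1.598 kg.
Hence cost = 0.07·1.994 + 0.32·1.598 = R0.65094.

R0.651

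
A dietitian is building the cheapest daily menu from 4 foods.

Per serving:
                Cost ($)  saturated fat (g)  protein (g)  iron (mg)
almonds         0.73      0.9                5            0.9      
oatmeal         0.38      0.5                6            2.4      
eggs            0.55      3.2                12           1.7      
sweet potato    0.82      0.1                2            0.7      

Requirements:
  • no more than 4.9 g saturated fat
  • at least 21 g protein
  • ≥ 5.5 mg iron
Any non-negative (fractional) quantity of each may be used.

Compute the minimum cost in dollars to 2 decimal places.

$1.13

Set it up as a linear program. Let x1 = servings of almonds, x2 = servings of oatmeal, x3 = servings of eggs, x4 = servings of sweet potato.
min 0.73x1 + 0.38x2 + 0.55x3 + 0.82x4 s.t.:
  0.9x1 + 0.5x2 + 3.2x3 + 0.1x4 ≤ 4.9   (saturated fat)
  5x1 + 6x2 + 12x3 + 2x4 ≥ 21   (protein)
  0.9x1 + 2.4x2 + 1.7x3 + 0.7x4 ≥ 5.5   (iron)
  x1, x2, x3, x4 ≥ 0.
The cheapest feasible vertex uses only oatmeal, eggs; almonds, sweet potato are not used. The protein and iron requirements are met with equality.
That vertex is x2 = 1.629, x3 = 0.9355.
Cost = 0.38·1.629 + 0.55·0.9355 = 1.1335.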